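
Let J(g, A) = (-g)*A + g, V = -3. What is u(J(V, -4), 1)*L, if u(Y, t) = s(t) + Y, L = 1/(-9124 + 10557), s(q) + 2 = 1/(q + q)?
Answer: -33/2866 ≈ -0.011514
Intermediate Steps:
s(q) = -2 + 1/(2*q) (s(q) = -2 + 1/(q + q) = -2 + 1/(2*q))
J(g, A) = g - A*g (J(g, A) = -A*g + g = g - A*g)
L = 1/1433 ≈ 0.00069784
u(Y, t) = -2 + Y + 1/(2*t) (u(Y, t) = (-2 + 1/(2*t)) + Y = -2 + Y + 1/(2*t))
u(J(V, -4), 1)*L = (-2 - 3*(1 - 1*(-4)) + (½)/1)*(1/1433) = (-2 - 3*(1 + 4) + (½)*1)*(1/1433) = (-2 - 3*5 + ½)*(1/1433) = (-2 - 15 + ½)*(1/1433) = -33/2*1/1433 = -33/2866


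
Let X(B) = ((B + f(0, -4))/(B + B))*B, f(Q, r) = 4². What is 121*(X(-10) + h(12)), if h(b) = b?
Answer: 1815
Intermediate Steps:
f(Q, r) = 16
X(B) = 8 + B/2 (X(B) = ((B + 16)/(B + B))*B = ((16 + B)/((2*B)))*B = ((16 + B)*(1/(2*B)))*B = ((16 + B)/(2*B))*B = 8 + B/2)
121*(X(-10) + h(12)) = 121*((8 + (½)*(-10)) + 12) = 121*((8 - 5) + 12) = 121*(3 + 12) = 121*15 = 1815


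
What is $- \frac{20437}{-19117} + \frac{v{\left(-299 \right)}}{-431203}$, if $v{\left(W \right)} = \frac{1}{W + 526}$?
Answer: $\frac{2000436507280}{1871230859477} \approx 1.069$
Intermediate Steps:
$v{\left(W \right)} = \frac{1}{526 + W}$
$- \frac{20437}{-19117} + \frac{v{\left(-299 \right)}}{-431203} = - \frac{20437}{-19117} + \frac{1}{\left(526 - 299\right) \left(-431203\right)} = \left(-20437\right) \left(- \frac{1}{19117}\right) + \frac{1}{227} \left(- \frac{1}{431203}\right) = \frac{20437}{19117} + \frac{1}{227} \left(- \frac{1}{431203}\right) = \frac{20437}{19117} - \frac{1}{97883081} = \frac{2000436507280}{1871230859477}$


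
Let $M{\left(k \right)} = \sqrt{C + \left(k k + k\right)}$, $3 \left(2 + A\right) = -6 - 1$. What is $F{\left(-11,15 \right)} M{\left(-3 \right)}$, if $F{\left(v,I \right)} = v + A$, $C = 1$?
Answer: $- \frac{46 \sqrt{7}}{3} \approx -40.568$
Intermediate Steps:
$A = - \frac{13}{3}$ ($A = -2 + \frac{-6 - 1}{3} = -2 + \frac{1}{3} \left(-7\right) = -2 - \frac{7}{3} = - \frac{13}{3} \approx -4.3333$)
$F{\left(v,I \right)} = - \frac{13}{3} + v$ ($F{\left(v,I \right)} = v - \frac{13}{3} = - \frac{13}{3} + v$)
$M{\left(k \right)} = \sqrt{1 + k + k^{2}}$ ($M{\left(k \right)} = \sqrt{1 + \left(k k + k\right)} = \sqrt{1 + \left(k^{2} + k\right)} = \sqrt{1 + \left(k + k^{2}\right)} = \sqrt{1 + k + k^{2}}$)
$F{\left(-11,15 \right)} M{\left(-3 \right)} = \left(- \frac{13}{3} - 11\right) \sqrt{1 - 3 + \left(-3\right)^{2}} = - \frac{46 \sqrt{1 - 3 + 9}}{3} = - \frac{46 \sqrt{7}}{3}$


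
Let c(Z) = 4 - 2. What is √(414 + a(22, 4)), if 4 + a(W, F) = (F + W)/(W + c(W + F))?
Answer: √14799/6 ≈ 20.275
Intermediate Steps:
c(Z) = 2
a(W, F) = -4 + (F + W)/(2 + W) (a(W, F) = -4 + (F + W)/(W + 2) = -4 + (F + W)/(2 + W))
√(414 + a(22, 4)) = √(414 + (-8 + 4 - 3*22)/(2 + 22)) = √(414 + (-8 + 4 - 66)/24) = √(414 + (1/24)*(-70)) = √(414 - 35/12) = √(4933/12) = √14799/6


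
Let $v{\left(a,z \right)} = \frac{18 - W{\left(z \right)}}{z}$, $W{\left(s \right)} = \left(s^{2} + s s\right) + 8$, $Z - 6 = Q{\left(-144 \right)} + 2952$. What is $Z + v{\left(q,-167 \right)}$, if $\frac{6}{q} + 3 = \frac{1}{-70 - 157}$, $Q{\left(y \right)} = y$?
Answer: $\frac{525706}{167} \approx 3147.9$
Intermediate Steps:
$Z = 2814$ ($Z = 6 + \left(-144 + 2952\right) = 6 + 2808 = 2814$)
$W{\left(s \right)} = 8 + 2 s^{2}$ ($W{\left(s \right)} = \left(s^{2} + s^{2}\right) + 8 = 2 s^{2} + 8 = 8 + 2 s^{2}$)
$q = - \frac{681}{341}$ ($q = \frac{6}{-3 + \frac{1}{-70 - 157}} = \frac{6}{-3 + \frac{1}{-227}} = \frac{6}{-3 - \frac{1}{227}} = \frac{6}{- \frac{682}{227}} = 6 \left(- \frac{227}{682}\right) = - \frac{681}{341} \approx -1.9971$)
$v{\left(a,z \right)} = \frac{10 - 2 z^{2}}{z}$ ($v{\left(a,z \right)} = \frac{18 - \left(8 + 2 z^{2}\right)}{z} = \frac{10 - 2 z^{2}}{z}$)
$Z + v{\left(q,-167 \right)} = 2814 + \left(\left(-2\right) \left(-167\right) + \frac{10}{-167}\right) = 2814 + \left(334 + 10 \left(- \frac{1}{167}\right)\right) = 2814 + \left(334 - \frac{10}{167}\right) = 2814 + \frac{55768}{167} = \frac{525706}{167}$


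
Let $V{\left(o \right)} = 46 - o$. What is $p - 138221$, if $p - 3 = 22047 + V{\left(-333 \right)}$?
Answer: $-115792$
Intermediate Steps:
$p = 22429$ ($p = 3 + \left(22047 + \left(46 - -333\right)\right) = 3 + \left(22047 + \left(46 + 333\right)\right) = 3 + \left(22047 + 379\right) = 3 + 22426 = 22429$)
$p - 138221 = 22429 - 138221 = -115792$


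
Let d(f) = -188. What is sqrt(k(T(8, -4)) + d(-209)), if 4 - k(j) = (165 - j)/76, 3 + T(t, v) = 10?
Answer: I*sqrt(268698)/38 ≈ 13.641*I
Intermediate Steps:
T(t, v) = 7 (T(t, v) = -3 + 10 = 7)
k(j) = 139/76 + j/76 (k(j) = 4 - (165 - j)/76 = 4 - (165/76 - j/76) = 4 + (-165/76 + j/76) = 139/76 + j/76)
sqrt(k(T(8, -4)) + d(-209)) = sqrt((139/76 + (1/76)*7) - 188) = sqrt((139/76 + 7/76) - 188) = sqrt(73/38 - 188) = sqrt(-7071/38) = I*sqrt(268698)/38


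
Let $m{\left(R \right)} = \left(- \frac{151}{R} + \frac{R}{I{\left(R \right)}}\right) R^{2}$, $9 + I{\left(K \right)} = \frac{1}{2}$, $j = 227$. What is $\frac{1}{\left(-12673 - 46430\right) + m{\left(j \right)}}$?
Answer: $- \frac{17}{24981626} \approx -6.805 \cdot 10^{-7}$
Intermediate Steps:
$I{\left(K \right)} = - \frac{17}{2}$ ($I{\left(K \right)} = -9 + \frac{1}{2} = - \frac{17}{2}$)
$m{\left(R \right)} = R^{2} \left(- \frac{151}{R} - \frac{2 R}{17}\right)$ ($m{\left(R \right)} = \left(- \frac{151}{R} + \frac{R}{- \frac{17}{2}}\right) R^{2} = \left(- \frac{151}{R} + R \left(- \frac{2}{17}\right)\right) R^{2} = \left(- \frac{151}{R} - \frac{2 R}{17}\right) R^{2} = R^{2} \left(- \frac{151}{R} - \frac{2 R}{17}\right)$)
$\frac{1}{\left(-12673 - 46430\right) + m{\left(j \right)}} = \frac{1}{\left(-12673 - 46430\right) + \frac{1}{17} \cdot 227 \left(-2567 - 2 \cdot 227^{2}\right)} = \frac{1}{\left(-12673 - 46430\right) + \frac{1}{17} \cdot 227 \left(-2567 - 103058\right)} = \frac{1}{-59103 + \frac{1}{17} \cdot 227 \left(-2567 - 103058\right)} = \frac{1}{-59103 + \frac{1}{17} \cdot 227 \left(-105625\right)} = \frac{1}{-59103 - \frac{23976875}{17}} = \frac{1}{- \frac{24981626}{17}} = - \frac{17}{24981626}$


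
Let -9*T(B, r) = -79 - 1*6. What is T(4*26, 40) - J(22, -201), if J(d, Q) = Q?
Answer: 1894/9 ≈ 210.44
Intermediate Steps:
T(B, r) = 85/9 (T(B, r) = -(-79 - 1*6)/9 = -(-79 - 6)/9 = -1/9*(-85) = 85/9)
T(4*26, 40) - J(22, -201) = 85/9 - 1*(-201) = 85/9 + 201 = 1894/9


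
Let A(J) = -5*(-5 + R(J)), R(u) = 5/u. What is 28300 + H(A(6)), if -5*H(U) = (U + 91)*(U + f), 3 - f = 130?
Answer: 5521427/180 ≈ 30675.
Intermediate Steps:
A(J) = 25 - 25/J (A(J) = -5*(-5 + 5/J) = 25 - 25/J)
f = -127 (f = 3 - 1*130 = 3 - 130 = -127)
H(U) = -(-127 + U)*(91 + U)/5 (H(U) = -(U + 91)*(U - 127)/5 = -(91 + U)*(-127 + U)/5 = -(-127 + U)*(91 + U)/5)
28300 + H(A(6)) = 28300 + (11557/5 - (25 - 25/6)²/5 + 36*(25 - 25/6)/5) = 28300 + (11557/5 - (125/6)²/5 + (36/5)*(125/6)) = 28300 + (11557/5 - ⅕*15625/36 + 150) = 28300 + (11557/5 - 3125/36 + 150) = 28300 + 427427/180 = 5521427/180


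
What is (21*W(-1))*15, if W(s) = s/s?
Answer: 315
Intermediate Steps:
W(s) = 1
(21*W(-1))*15 = (21*1)*15 = 21*15 = 315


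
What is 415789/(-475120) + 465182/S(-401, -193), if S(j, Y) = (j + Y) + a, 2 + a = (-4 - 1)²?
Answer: -221254687359/271293520 ≈ -815.55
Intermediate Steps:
a = 23 (a = -2 + (-4 - 1)² = -2 + (-5)² = -2 + 25 = 23)
S(j, Y) = 23 + Y + j (S(j, Y) = (j + Y) + 23 = (Y + j) + 23 = 23 + Y + j)
415789/(-475120) + 465182/S(-401, -193) = 415789/(-475120) + 465182/(23 - 193 - 401) = 415789*(-1/475120) + 465182/(-571) = -415789/475120 + 465182*(-1/571) = -415789/475120 - 465182/571 = -221254687359/271293520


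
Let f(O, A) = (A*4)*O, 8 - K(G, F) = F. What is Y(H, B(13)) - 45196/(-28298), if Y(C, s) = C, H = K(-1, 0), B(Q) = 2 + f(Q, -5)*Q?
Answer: 135790/14149 ≈ 9.5971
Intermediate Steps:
K(G, F) = 8 - F
f(O, A) = 4*A*O (f(O, A) = (4*A)*O = 4*A*O)
B(Q) = 2 - 20*Q**2 (B(Q) = 2 + (4*(-5)*Q)*Q = 2 + (-20*Q)*Q = 2 - 20*Q**2)
H = 8 (H = 8 - 1*0 = 8 + 0 = 8)
Y(H, B(13)) - 45196/(-28298) = 8 - 45196/(-28298) = 8 - 45196*(-1)/28298 = 8 - 1*(-22598/14149) = 8 + 22598/14149 = 135790/14149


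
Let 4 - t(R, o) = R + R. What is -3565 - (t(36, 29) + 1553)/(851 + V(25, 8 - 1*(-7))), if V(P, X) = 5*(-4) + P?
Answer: -3053125/856 ≈ -3566.7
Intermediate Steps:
t(R, o) = 4 - 2*R (t(R, o) = 4 - (R + R) = 4 - 2*R)
V(P, X) = -20 + P
-3565 - (t(36, 29) + 1553)/(851 + V(25, 8 - 1*(-7))) = -3565 - ((4 - 2*36) + 1553)/(851 + (-20 + 25)) = -3565 - ((4 - 72) + 1553)/(851 + 5) = -3565 - (-68 + 1553)/856 = -3565 - 1485/856 = -3053125/856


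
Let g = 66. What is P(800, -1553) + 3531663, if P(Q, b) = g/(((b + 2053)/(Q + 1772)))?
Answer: 441500313/125 ≈ 3.5320e+6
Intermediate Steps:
P(Q, b) = 66*(1772 + Q)/(2053 + b) (P(Q, b) = 66/(((b + 2053)/(Q + 1772))) = 66/(((2053 + b)/(1772 + Q))) = 66*((1772 + Q)/(2053 + b)) = 66*(1772 + Q)/(2053 + b))
P(800, -1553) + 3531663 = 66*(1772 + 800)/(2053 - 1553) + 3531663 = 66*2572/500 + 3531663 = 66*(1/500)*2572 + 3531663 = 42438/125 + 3531663 = 441500313/125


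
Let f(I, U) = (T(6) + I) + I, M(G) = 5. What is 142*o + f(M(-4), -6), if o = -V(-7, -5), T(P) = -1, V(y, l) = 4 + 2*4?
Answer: -1695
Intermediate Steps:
V(y, l) = 12 (V(y, l) = 4 + 8 = 12)
f(I, U) = -1 + 2*I (f(I, U) = (-1 + I) + I = -1 + 2*I)
o = -12 (o = -1*12 = -12)
142*o + f(M(-4), -6) = 142*(-12) + (-1 + 2*5) = -1704 + (-1 + 10) = -1704 + 9 = -1695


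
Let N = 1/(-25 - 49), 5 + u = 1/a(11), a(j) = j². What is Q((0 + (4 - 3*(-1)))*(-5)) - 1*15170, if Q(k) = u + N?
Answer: -135876997/8954 ≈ -15175.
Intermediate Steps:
u = -604/121 (u = -5 + 1/(11²) = -5 + 1/121 = -604/121 ≈ -4.9917)
N = -1/74 (N = 1/(-74) = -1/74 ≈ -0.013514)
Q(k) = -44817/8954 (Q(k) = -604/121 - 1/74 = -44817/8954)
Q((0 + (4 - 3*(-1)))*(-5)) - 1*15170 = -44817/8954 - 1*15170 = -44817/8954 - 15170 = -135876997/8954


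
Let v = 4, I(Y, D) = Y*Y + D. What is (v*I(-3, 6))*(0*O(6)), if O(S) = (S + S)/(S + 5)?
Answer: 0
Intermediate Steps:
I(Y, D) = D + Y**2 (I(Y, D) = Y**2 + D = D + Y**2)
O(S) = 2*S/(5 + S) (O(S) = (2*S)/(5 + S) = 2*S/(5 + S))
(v*I(-3, 6))*(0*O(6)) = (4*(6 + (-3)**2))*(0*(2*6/(5 + 6))) = (4*(6 + 9))*(0*(2*6/11)) = (4*15)*(0*(2*6*(1/11))) = 60*(0*(12/11)) = 60*0 = 0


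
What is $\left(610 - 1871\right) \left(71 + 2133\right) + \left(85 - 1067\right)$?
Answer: $-2780226$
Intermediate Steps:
$\left(610 - 1871\right) \left(71 + 2133\right) + \left(85 - 1067\right) = \left(-1261\right) 2204 - 982 = -2779244 - 982 = -2780226$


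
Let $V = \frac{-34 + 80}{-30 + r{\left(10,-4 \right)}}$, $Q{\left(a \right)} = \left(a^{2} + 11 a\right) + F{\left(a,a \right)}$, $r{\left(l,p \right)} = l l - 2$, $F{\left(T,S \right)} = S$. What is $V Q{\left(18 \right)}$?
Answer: $\frac{6210}{17} \approx 365.29$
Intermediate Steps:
$r{\left(l,p \right)} = -2 + l^{2}$ ($r{\left(l,p \right)} = l^{2} - 2 = -2 + l^{2}$)
$Q{\left(a \right)} = a^{2} + 12 a$ ($Q{\left(a \right)} = \left(a^{2} + 11 a\right) + a = a^{2} + 12 a$)
$V = \frac{23}{34}$ ($V = \frac{-34 + 80}{-30 - \left(2 - 10^{2}\right)} = \frac{46}{-30 + \left(-2 + 100\right)} = \frac{46}{-30 + 98} = \frac{46}{68} = 46 \cdot \frac{1}{68} = \frac{23}{34} \approx 0.67647$)
$V Q{\left(18 \right)} = \frac{23 \cdot 18 \left(12 + 18\right)}{34} = \frac{23 \cdot 18 \cdot 30}{34} = \frac{23}{34} \cdot 540 = \frac{6210}{17}$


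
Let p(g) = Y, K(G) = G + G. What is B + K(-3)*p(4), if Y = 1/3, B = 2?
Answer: 0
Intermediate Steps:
K(G) = 2*G
Y = ⅓ ≈ 0.33333
p(g) = ⅓
B + K(-3)*p(4) = 2 + (2*(-3))*(⅓) = 2 - 6*⅓ = 2 - 2 = 0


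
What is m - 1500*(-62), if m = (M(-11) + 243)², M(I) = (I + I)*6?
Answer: 105321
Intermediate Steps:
M(I) = 12*I (M(I) = (2*I)*6 = 12*I)
m = 12321 (m = (12*(-11) + 243)² = (-132 + 243)² = 111² = 12321)
m - 1500*(-62) = 12321 - 1500*(-62) = 12321 - 1*(-93000) = 12321 + 93000 = 105321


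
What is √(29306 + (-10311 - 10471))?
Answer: 2*√2131 ≈ 92.326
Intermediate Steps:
√(29306 + (-10311 - 10471)) = √(29306 - 20782) = √8524 = 2*√2131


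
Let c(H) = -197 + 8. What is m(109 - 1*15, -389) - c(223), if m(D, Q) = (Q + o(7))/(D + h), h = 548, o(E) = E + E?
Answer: 40321/214 ≈ 188.42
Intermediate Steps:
o(E) = 2*E
m(D, Q) = (14 + Q)/(548 + D) (m(D, Q) = (Q + 2*7)/(D + 548) = (Q + 14)/(548 + D) = (14 + Q)/(548 + D))
c(H) = -189
m(109 - 1*15, -389) - c(223) = (14 - 389)/(548 + (109 - 1*15)) - 1*(-189) = -375/(548 + (109 - 15)) + 189 = -375/(548 + 94) + 189 = -375/642 + 189 = (1/642)*(-375) + 189 = -125/214 + 189 = 40321/214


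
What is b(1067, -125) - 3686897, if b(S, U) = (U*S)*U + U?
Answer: 12984853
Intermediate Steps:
b(S, U) = U + S*U² (b(S, U) = (S*U)*U + U = S*U² + U = U + S*U²)
b(1067, -125) - 3686897 = -125*(1 + 1067*(-125)) - 3686897 = -125*(1 - 133375) - 3686897 = -125*(-133374) - 3686897 = 16671750 - 3686897 = 12984853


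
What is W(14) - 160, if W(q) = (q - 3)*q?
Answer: -6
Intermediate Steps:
W(q) = q*(-3 + q) (W(q) = (-3 + q)*q = q*(-3 + q))
W(14) - 160 = 14*(-3 + 14) - 160 = 14*11 - 160 = 154 - 160 = -6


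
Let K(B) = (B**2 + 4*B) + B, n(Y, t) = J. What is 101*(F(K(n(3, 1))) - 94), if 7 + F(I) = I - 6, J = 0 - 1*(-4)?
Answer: -7171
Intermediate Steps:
J = 4 (J = 0 + 4 = 4)
n(Y, t) = 4
K(B) = B**2 + 5*B
F(I) = -13 + I (F(I) = -7 + (I - 6) = -7 + (-6 + I) = -13 + I)
101*(F(K(n(3, 1))) - 94) = 101*((-13 + 4*(5 + 4)) - 94) = 101*((-13 + 4*9) - 94) = 101*((-13 + 36) - 94) = 101*(23 - 94) = 101*(-71) = -7171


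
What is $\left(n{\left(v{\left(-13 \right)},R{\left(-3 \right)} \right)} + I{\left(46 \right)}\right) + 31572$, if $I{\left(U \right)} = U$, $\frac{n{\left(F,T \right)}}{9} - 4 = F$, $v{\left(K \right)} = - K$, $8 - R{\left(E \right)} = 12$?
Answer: $31771$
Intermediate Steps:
$R{\left(E \right)} = -4$ ($R{\left(E \right)} = 8 - 12 = -4$)
$n{\left(F,T \right)} = 36 + 9 F$
$\left(n{\left(v{\left(-13 \right)},R{\left(-3 \right)} \right)} + I{\left(46 \right)}\right) + 31572 = \left(\left(36 + 9 \left(\left(-1\right) \left(-13\right)\right)\right) + 46\right) + 31572 = \left(\left(36 + 9 \cdot 13\right) + 46\right) + 31572 = \left(\left(36 + 117\right) + 46\right) + 31572 = \left(153 + 46\right) + 31572 = 199 + 31572 = 31771$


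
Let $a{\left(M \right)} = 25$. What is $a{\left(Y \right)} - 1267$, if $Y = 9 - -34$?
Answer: $-1242$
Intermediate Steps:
$Y = 43$ ($Y = 9 + 34 = 43$)
$a{\left(Y \right)} - 1267 = 25 - 1267 = -1242$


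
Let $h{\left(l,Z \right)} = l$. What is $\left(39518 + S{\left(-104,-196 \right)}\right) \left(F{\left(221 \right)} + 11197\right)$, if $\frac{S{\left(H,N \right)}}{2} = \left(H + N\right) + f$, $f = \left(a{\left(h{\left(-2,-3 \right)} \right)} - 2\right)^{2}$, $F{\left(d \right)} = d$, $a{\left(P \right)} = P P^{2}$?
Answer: $446649324$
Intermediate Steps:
$a{\left(P \right)} = P^{3}$
$f = 100$ ($f = \left(\left(-2\right)^{3} - 2\right)^{2} = \left(-8 - 2\right)^{2} = \left(-10\right)^{2} = 100$)
$S{\left(H,N \right)} = 200 + 2 H + 2 N$ ($S{\left(H,N \right)} = 2 \left(\left(H + N\right) + 100\right) = 2 \left(100 + H + N\right) = 200 + 2 H + 2 N$)
$\left(39518 + S{\left(-104,-196 \right)}\right) \left(F{\left(221 \right)} + 11197\right) = \left(39518 + \left(200 + 2 \left(-104\right) + 2 \left(-196\right)\right)\right) \left(221 + 11197\right) = \left(39518 - 400\right) 11418 = 39118 \cdot 11418 = 446649324$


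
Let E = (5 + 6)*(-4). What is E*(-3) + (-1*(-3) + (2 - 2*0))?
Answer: 137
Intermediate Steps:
E = -44 (E = 11*(-4) = -44)
E*(-3) + (-1*(-3) + (2 - 2*0)) = -44*(-3) + (-1*(-3) + (2 - 2*0)) = 132 + (3 + (2 + 0)) = 132 + (3 + 2) = 132 + 5 = 137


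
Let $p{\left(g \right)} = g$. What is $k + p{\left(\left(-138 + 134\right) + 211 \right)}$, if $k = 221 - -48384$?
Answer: $48812$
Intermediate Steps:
$k = 48605$ ($k = 221 + 48384 = 48605$)
$k + p{\left(\left(-138 + 134\right) + 211 \right)} = 48605 + \left(\left(-138 + 134\right) + 211\right) = 48605 + \left(-4 + 211\right) = 48605 + 207 = 48812$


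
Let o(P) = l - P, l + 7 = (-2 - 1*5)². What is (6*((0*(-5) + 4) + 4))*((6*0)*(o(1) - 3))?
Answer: 0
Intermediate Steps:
l = 42 (l = -7 + (-2 - 1*5)² = -7 + (-2 - 5)² = -7 + (-7)² = -7 + 49 = 42)
o(P) = 42 - P
(6*((0*(-5) + 4) + 4))*((6*0)*(o(1) - 3)) = (6*((0*(-5) + 4) + 4))*((6*0)*((42 - 1*1) - 3)) = (6*((0 + 4) + 4))*(0*((42 - 1) - 3)) = (6*(4 + 4))*(0*(41 - 3)) = (6*8)*(0*38) = 48*0 = 0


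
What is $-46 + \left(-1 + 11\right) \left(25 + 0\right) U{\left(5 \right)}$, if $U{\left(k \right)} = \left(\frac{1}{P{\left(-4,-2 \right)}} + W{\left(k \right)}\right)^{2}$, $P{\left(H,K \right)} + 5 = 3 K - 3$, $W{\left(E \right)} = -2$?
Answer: $\frac{100617}{98} \approx 1026.7$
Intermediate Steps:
$P{\left(H,K \right)} = -8 + 3 K$ ($P{\left(H,K \right)} = -5 + \left(3 K - 3\right) = -5 + \left(-3 + 3 K\right) = -8 + 3 K$)
$U{\left(k \right)} = \frac{841}{196}$ ($U{\left(k \right)} = \left(\frac{1}{-8 + 3 \left(-2\right)} - 2\right)^{2} = \left(\frac{1}{-8 - 6} - 2\right)^{2} = \left(\frac{1}{-14} - 2\right)^{2} = \left(- \frac{1}{14} - 2\right)^{2} = \left(- \frac{29}{14}\right)^{2} = \frac{841}{196}$)
$-46 + \left(-1 + 11\right) \left(25 + 0\right) U{\left(5 \right)} = -46 + \left(-1 + 11\right) \left(25 + 0\right) \frac{841}{196} = -46 + 10 \cdot 25 \cdot \frac{841}{196} = -46 + 250 \cdot \frac{841}{196} = -46 + \frac{105125}{98} = \frac{100617}{98}$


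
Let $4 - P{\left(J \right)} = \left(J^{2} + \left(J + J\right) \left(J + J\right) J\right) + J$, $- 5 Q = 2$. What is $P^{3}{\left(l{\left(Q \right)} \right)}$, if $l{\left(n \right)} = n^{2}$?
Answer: $\frac{208992378179584}{3814697265625} \approx 54.786$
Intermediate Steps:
$Q = - \frac{2}{5}$ ($Q = \left(- \frac{1}{5}\right) 2 = - \frac{2}{5} \approx -0.4$)
$P{\left(J \right)} = 4 - J - J^{2} - 4 J^{3}$ ($P{\left(J \right)} = 4 - \left(\left(J^{2} + \left(J + J\right) \left(J + J\right) J\right) + J\right) = 4 - \left(\left(J^{2} + 2 J 2 J J\right) + J\right) = 4 - \left(\left(J^{2} + 4 J^{2} J\right) + J\right) = 4 - \left(\left(J^{2} + 4 J^{3}\right) + J\right) = 4 - \left(J + J^{2} + 4 J^{3}\right) = 4 - J - J^{2} - 4 J^{3}$)
$P^{3}{\left(l{\left(Q \right)} \right)} = \left(4 - \left(- \frac{2}{5}\right)^{2} - \left(\left(- \frac{2}{5}\right)^{2}\right)^{2} - 4 \left(\left(- \frac{2}{5}\right)^{2}\right)^{3}\right)^{3} = \left(4 - \frac{4}{25} - \left(\frac{4}{25}\right)^{2} - 4 \left(\frac{4}{25}\right)^{3}\right)^{3} = \left(4 - \frac{4}{25} - \frac{16}{625} - \frac{256}{15625}\right)^{3} = \left(\frac{59344}{15625}\right)^{3} = \frac{208992378179584}{3814697265625}$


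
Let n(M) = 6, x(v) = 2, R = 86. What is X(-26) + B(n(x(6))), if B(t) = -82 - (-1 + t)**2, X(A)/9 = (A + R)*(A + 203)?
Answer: 95473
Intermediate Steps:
X(A) = 9*(86 + A)*(203 + A) (X(A) = 9*((A + 86)*(A + 203)) = 9*((86 + A)*(203 + A)) = 9*(86 + A)*(203 + A))
X(-26) + B(n(x(6))) = (157122 + 9*(-26)**2 + 2601*(-26)) + (-82 - (-1 + 6)**2) = (157122 + 9*676 - 67626) + (-82 - 1*5**2) = (157122 + 6084 - 67626) + (-82 - 1*25) = 95580 + (-82 - 25) = 95580 - 107 = 95473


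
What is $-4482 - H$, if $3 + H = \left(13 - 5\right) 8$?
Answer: $-4543$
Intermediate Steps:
$H = 61$ ($H = -3 + \left(13 - 5\right) 8 = -3 + 8 \cdot 8 = -3 + 64 = 61$)
$-4482 - H = -4482 - 61 = -4543$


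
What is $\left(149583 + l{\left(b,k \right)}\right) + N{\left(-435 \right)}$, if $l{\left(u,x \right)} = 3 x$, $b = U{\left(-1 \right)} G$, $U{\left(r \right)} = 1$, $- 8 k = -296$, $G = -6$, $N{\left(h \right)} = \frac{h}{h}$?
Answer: $149695$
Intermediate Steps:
$N{\left(h \right)} = 1$
$k = 37$ ($k = \left(- \frac{1}{8}\right) \left(-296\right) = 37$)
$b = -6$ ($b = 1 \left(-6\right) = -6$)
$\left(149583 + l{\left(b,k \right)}\right) + N{\left(-435 \right)} = \left(149583 + 3 \cdot 37\right) + 1 = \left(149583 + 111\right) + 1 = 149694 + 1 = 149695$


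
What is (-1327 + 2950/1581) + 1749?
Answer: 670132/1581 ≈ 423.87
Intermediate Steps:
(-1327 + 2950/1581) + 1749 = -2095037/1581 + 1749 = 670132/1581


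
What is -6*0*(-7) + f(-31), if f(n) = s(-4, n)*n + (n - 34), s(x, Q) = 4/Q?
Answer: -61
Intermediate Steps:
f(n) = -30 + n (f(n) = (4/n)*n + (n - 34) = 4 + (-34 + n) = -30 + n)
-6*0*(-7) + f(-31) = -6*0*(-7) + (-30 - 31) = 0*(-7) - 61 = 0 - 61 = -61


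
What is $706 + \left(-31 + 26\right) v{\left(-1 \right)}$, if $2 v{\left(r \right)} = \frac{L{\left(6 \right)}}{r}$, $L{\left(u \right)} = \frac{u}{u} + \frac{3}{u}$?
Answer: $\frac{2839}{4} \approx 709.75$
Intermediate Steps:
$L{\left(u \right)} = 1 + \frac{3}{u}$
$v{\left(r \right)} = \frac{3}{4 r}$ ($v{\left(r \right)} = \frac{\frac{3 + 6}{6} \frac{1}{r}}{2} = \frac{\frac{1}{6} \cdot 9 \frac{1}{r}}{2} = \frac{\frac{3}{2} \frac{1}{r}}{2} = \frac{3}{4 r}$)
$706 + \left(-31 + 26\right) v{\left(-1 \right)} = 706 + \left(-31 + 26\right) \frac{3}{4 \left(-1\right)} = 706 - 5 \cdot \frac{3}{4} \left(-1\right) = 706 - - \frac{15}{4} = 706 + \frac{15}{4} = \frac{2839}{4}$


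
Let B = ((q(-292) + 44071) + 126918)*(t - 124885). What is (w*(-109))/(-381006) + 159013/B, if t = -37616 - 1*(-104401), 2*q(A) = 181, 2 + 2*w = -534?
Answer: -48403275812413/631182093043950 ≈ -0.076687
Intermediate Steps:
w = -268 (w = -1 + (½)*(-534) = -1 - 267 = -268)
q(A) = 181/2 (q(A) = (½)*181 = 181/2)
t = 66785 (t = -37616 + 104401 = 66785)
B = -9939718950 (B = ((181/2 + 44071) + 126918)*(66785 - 124885) = (88323/2 + 126918)*(-58100) = (342159/2)*(-58100) = -9939718950)
(w*(-109))/(-381006) + 159013/B = -268*(-109)/(-381006) + 159013/(-9939718950) = 29212*(-1/381006) + 159013*(-1/9939718950) = -14606/190503 - 159013/9939718950 = -48403275812413/631182093043950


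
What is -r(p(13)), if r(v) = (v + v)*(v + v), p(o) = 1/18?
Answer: -1/81 ≈ -0.012346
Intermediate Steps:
p(o) = 1/18
r(v) = 4*v² (r(v) = (2*v)*(2*v) = 4*v²)
-r(p(13)) = -4*(1/18)² = -4/324 = -1*1/81 = -1/81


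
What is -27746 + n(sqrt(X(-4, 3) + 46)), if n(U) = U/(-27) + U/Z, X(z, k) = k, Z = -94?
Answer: -70420195/2538 ≈ -27746.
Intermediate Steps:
n(U) = -121*U/2538 (n(U) = U/(-27) + U/(-94) = U*(-1/27) + U*(-1/94) = -U/27 - U/94 = -121*U/2538)
-27746 + n(sqrt(X(-4, 3) + 46)) = -27746 - 121*sqrt(3 + 46)/2538 = -27746 - 121*sqrt(49)/2538 = -27746 - 121/2538*7 = -27746 - 847/2538 = -70420195/2538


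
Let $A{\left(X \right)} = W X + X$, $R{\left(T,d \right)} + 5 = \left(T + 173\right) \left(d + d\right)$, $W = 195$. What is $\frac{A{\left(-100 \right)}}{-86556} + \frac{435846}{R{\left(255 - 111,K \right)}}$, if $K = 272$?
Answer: $\frac{3425414098}{1243831359} \approx 2.7539$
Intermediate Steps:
$R{\left(T,d \right)} = -5 + 2 d \left(173 + T\right)$ ($R{\left(T,d \right)} = -5 + \left(T + 173\right) \left(d + d\right) = -5 + \left(173 + T\right) 2 d = -5 + 2 d \left(173 + T\right)$)
$A{\left(X \right)} = 196 X$ ($A{\left(X \right)} = 195 X + X = 196 X$)
$\frac{A{\left(-100 \right)}}{-86556} + \frac{435846}{R{\left(255 - 111,K \right)}} = \frac{196 \left(-100\right)}{-86556} + \frac{435846}{-5 + 346 \cdot 272 + 2 \left(255 - 111\right) 272} = \left(-19600\right) \left(- \frac{1}{86556}\right) + \frac{435846}{-5 + 94112 + 2 \cdot 144 \cdot 272} = \frac{4900}{21639} + \frac{435846}{-5 + 94112 + 78336} = \frac{4900}{21639} + \frac{435846}{172443} = \frac{4900}{21639} + 435846 \cdot \frac{1}{172443} = \frac{4900}{21639} + \frac{145282}{57481} = \frac{3425414098}{1243831359}$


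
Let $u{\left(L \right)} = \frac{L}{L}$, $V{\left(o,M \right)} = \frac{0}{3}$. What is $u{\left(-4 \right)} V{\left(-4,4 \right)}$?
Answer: $0$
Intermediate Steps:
$V{\left(o,M \right)} = 0$ ($V{\left(o,M \right)} = 0 \cdot \frac{1}{3} = 0$)
$u{\left(L \right)} = 1$
$u{\left(-4 \right)} V{\left(-4,4 \right)} = 1 \cdot 0 = 0$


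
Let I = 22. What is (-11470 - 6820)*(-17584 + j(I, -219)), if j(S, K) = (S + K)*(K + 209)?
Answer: 285580060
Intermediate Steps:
j(S, K) = (209 + K)*(K + S) (j(S, K) = (K + S)*(209 + K) = (209 + K)*(K + S))
(-11470 - 6820)*(-17584 + j(I, -219)) = (-11470 - 6820)*(-17584 + ((-219)² + 209*(-219) + 209*22 - 219*22)) = -18290*(-17584 + (47961 - 45771 + 4598 - 4818)) = -18290*(-17584 + 1970) = -18290*(-15614) = 285580060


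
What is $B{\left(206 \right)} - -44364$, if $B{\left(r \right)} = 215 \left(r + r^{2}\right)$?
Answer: $9212394$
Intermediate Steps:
$B{\left(r \right)} = 215 r + 215 r^{2}$
$B{\left(206 \right)} - -44364 = 215 \cdot 206 \left(1 + 206\right) - -44364 = 215 \cdot 206 \cdot 207 + 44364 = 9168030 + 44364 = 9212394$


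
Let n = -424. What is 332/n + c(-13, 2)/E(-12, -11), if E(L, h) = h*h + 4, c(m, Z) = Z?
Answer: -10163/13250 ≈ -0.76702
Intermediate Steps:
E(L, h) = 4 + h**2 (E(L, h) = h**2 + 4 = 4 + h**2)
332/n + c(-13, 2)/E(-12, -11) = 332/(-424) + 2/(4 + (-11)**2) = 332*(-1/424) + 2/(4 + 121) = -83/106 + 2/125 = -10163/13250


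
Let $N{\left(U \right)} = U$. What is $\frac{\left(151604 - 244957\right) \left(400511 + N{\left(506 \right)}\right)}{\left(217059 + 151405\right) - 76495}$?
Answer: $- \frac{37436140001}{291969} \approx -1.2822 \cdot 10^{5}$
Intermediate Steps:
$\frac{\left(151604 - 244957\right) \left(400511 + N{\left(506 \right)}\right)}{\left(217059 + 151405\right) - 76495} = \frac{\left(151604 - 244957\right) \left(400511 + 506\right)}{\left(217059 + 151405\right) - 76495} = \frac{\left(-93353\right) 401017}{368464 - 76495} = - \frac{37436140001}{291969}$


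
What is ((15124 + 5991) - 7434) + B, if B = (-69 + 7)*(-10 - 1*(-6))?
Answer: 13929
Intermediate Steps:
B = 248 (B = -62*(-10 + 6) = -62*(-4) = 248)
((15124 + 5991) - 7434) + B = ((15124 + 5991) - 7434) + 248 = (21115 - 7434) + 248 = 13681 + 248 = 13929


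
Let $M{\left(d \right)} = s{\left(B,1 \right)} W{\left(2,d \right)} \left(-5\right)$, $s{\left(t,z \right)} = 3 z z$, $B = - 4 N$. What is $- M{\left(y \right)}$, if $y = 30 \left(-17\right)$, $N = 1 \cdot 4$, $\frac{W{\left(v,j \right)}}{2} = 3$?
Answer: $90$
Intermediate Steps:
$W{\left(v,j \right)} = 6$ ($W{\left(v,j \right)} = 2 \cdot 3 = 6$)
$N = 4$
$B = -16$ ($B = \left(-4\right) 4 = -16$)
$y = -510$
$s{\left(t,z \right)} = 3 z^{2}$
$M{\left(d \right)} = -90$ ($M{\left(d \right)} = 3 \cdot 1^{2} \cdot 6 \left(-5\right) = 3 \cdot 1 \cdot 6 \left(-5\right) = 3 \cdot 6 \left(-5\right) = 18 \left(-5\right) = -90$)
$- M{\left(y \right)} = \left(-1\right) \left(-90\right) = 90$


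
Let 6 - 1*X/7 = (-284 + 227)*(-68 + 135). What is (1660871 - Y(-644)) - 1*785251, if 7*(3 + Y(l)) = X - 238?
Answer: 871832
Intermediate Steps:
X = 26775 (X = 42 - 7*(-284 + 227)*(-68 + 135) = 42 - (-399)*67 = 42 - 7*(-3819) = 42 + 26733 = 26775)
Y(l) = 3788 (Y(l) = -3 + (26775 - 238)/7 = -3 + (1/7)*26537 = -3 + 3791 = 3788)
(1660871 - Y(-644)) - 1*785251 = (1660871 - 1*3788) - 1*785251 = (1660871 - 3788) - 785251 = 1657083 - 785251 = 871832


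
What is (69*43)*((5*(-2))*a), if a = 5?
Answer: -148350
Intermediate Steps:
(69*43)*((5*(-2))*a) = (69*43)*((5*(-2))*5) = 2967*(-10*5) = 2967*(-50) = -148350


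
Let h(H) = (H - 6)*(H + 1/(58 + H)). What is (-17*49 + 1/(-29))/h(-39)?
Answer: -229501/482850 ≈ -0.47531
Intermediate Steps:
h(H) = (-6 + H)*(H + 1/(58 + H))
(-17*49 + 1/(-29))/h(-39) = (-17*49 + 1/(-29))/(((-6 + (-39)³ - 347*(-39) + 52*(-39)²)/(58 - 39))) = (-833 - 1/29)/(((-6 - 59319 + 13533 + 52*1521)/19)) = -24158*19/(-6 - 59319 + 13533 + 79092)/29 = -24158/(29*((1/19)*33300)) = -24158/(29*33300/19) = -24158/29*19/33300 = -229501/482850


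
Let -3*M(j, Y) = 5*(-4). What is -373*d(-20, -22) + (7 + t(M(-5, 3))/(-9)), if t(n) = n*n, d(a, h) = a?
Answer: 604427/81 ≈ 7462.1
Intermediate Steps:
M(j, Y) = 20/3 (M(j, Y) = -5*(-4)/3 = -1/3*(-20) = 20/3)
t(n) = n**2
-373*d(-20, -22) + (7 + t(M(-5, 3))/(-9)) = -373*(-20) + (7 + (20/3)**2/(-9)) = 7460 + (7 + (400/9)*(-1/9)) = 7460 + (7 - 400/81) = 7460 + 167/81 = 604427/81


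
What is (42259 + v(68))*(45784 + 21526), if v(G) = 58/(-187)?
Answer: 531908861250/187 ≈ 2.8444e+9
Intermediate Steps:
v(G) = -58/187 (v(G) = 58*(-1/187) = -58/187)
(42259 + v(68))*(45784 + 21526) = (42259 - 58/187)*(45784 + 21526) = (7902375/187)*67310 = 531908861250/187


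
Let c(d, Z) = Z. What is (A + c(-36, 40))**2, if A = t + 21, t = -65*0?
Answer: 3721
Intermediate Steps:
t = 0
A = 21 (A = 0 + 21 = 21)
(A + c(-36, 40))**2 = (21 + 40)**2 = 61**2 = 3721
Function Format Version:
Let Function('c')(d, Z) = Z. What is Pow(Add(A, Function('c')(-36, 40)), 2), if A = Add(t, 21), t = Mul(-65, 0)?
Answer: 3721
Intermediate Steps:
t = 0
A = 21 (A = Add(0, 21) = 21)
Pow(Add(A, Function('c')(-36, 40)), 2) = Pow(Add(21, 40), 2) = Pow(61, 2) = 3721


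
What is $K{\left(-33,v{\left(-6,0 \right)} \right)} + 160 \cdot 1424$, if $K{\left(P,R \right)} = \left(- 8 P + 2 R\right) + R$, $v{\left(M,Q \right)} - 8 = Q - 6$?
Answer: $228110$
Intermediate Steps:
$v{\left(M,Q \right)} = 2 + Q$ ($v{\left(M,Q \right)} = 8 + \left(Q - 6\right) = 8 + \left(-6 + Q\right) = 2 + Q$)
$K{\left(P,R \right)} = - 8 P + 3 R$
$K{\left(-33,v{\left(-6,0 \right)} \right)} + 160 \cdot 1424 = \left(\left(-8\right) \left(-33\right) + 3 \left(2 + 0\right)\right) + 160 \cdot 1424 = \left(264 + 3 \cdot 2\right) + 227840 = \left(264 + 6\right) + 227840 = 270 + 227840 = 228110$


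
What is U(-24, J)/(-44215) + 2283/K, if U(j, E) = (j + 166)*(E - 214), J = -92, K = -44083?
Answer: 1814551671/1949129845 ≈ 0.93095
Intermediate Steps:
U(j, E) = (-214 + E)*(166 + j) (U(j, E) = (166 + j)*(-214 + E) = (-214 + E)*(166 + j))
U(-24, J)/(-44215) + 2283/K = (-35524 - 214*(-24) + 166*(-92) - 92*(-24))/(-44215) + 2283/(-44083) = (-35524 + 5136 - 15272 + 2208)*(-1/44215) + 2283*(-1/44083) = -43452*(-1/44215) - 2283/44083 = 43452/44215 - 2283/44083 = 1814551671/1949129845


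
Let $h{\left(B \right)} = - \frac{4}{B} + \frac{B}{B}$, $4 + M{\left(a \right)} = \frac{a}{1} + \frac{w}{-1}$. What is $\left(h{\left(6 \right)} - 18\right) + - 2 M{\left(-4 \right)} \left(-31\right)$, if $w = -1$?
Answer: $- \frac{1355}{3} \approx -451.67$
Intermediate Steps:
$M{\left(a \right)} = -3 + a$ ($M{\left(a \right)} = -4 + \left(\frac{a}{1} - \frac{1}{-1}\right) = -4 + \left(a 1 - -1\right) = -4 + \left(a + 1\right) = -4 + \left(1 + a\right) = -3 + a$)
$h{\left(B \right)} = 1 - \frac{4}{B}$ ($h{\left(B \right)} = - \frac{4}{B} + 1 = 1 - \frac{4}{B}$)
$\left(h{\left(6 \right)} - 18\right) + - 2 M{\left(-4 \right)} \left(-31\right) = \left(\frac{-4 + 6}{6} - 18\right) + - 2 \left(-3 - 4\right) \left(-31\right) = \left(\frac{1}{6} \cdot 2 - 18\right) + \left(-2\right) \left(-7\right) \left(-31\right) = \left(\frac{1}{3} - 18\right) + 14 \left(-31\right) = - \frac{53}{3} - 434 = - \frac{1355}{3}$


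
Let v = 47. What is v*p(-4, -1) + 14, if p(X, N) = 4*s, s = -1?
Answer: -174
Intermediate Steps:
p(X, N) = -4 (p(X, N) = 4*(-1) = -4)
v*p(-4, -1) + 14 = 47*(-4) + 14 = -188 + 14 = -174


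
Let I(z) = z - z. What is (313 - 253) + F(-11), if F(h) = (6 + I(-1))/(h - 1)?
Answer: 119/2 ≈ 59.500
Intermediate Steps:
I(z) = 0
F(h) = 6/(-1 + h) (F(h) = (6 + 0)/(h - 1) = 6/(-1 + h))
(313 - 253) + F(-11) = (313 - 253) + 6/(-1 - 11) = 60 + 6/(-12) = 60 + 6*(-1/12) = 60 - ½ = 119/2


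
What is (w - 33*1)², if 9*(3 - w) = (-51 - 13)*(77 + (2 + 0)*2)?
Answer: 298116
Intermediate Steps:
w = 579 (w = 3 - (-51 - 13)*(77 + (2 + 0)*2)/9 = 3 - (-64)*(77 + 2*2)/9 = 3 - (-64)*(77 + 4)/9 = 3 - (-64)*81/9 = 3 - ⅑*(-5184) = 3 + 576 = 579)
(w - 33*1)² = (579 - 33*1)² = (579 - 33)² = 546² = 298116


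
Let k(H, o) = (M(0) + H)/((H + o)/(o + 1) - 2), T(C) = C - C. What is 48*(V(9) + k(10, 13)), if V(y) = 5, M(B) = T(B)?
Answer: -1104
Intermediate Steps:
T(C) = 0
M(B) = 0
k(H, o) = H/(-2 + (H + o)/(1 + o)) (k(H, o) = (0 + H)/((H + o)/(o + 1) - 2) = H/((H + o)/(1 + o) - 2) = H/(-2 + (H + o)/(1 + o)))
48*(V(9) + k(10, 13)) = 48*(5 + 10*(-1 - 1*13)/(2 + 13 - 1*10)) = 48*(5 + 10*(-1 - 13)/(2 + 13 - 10)) = 48*(5 + 10*(-14)/5) = 48*(5 + 10*(1/5)*(-14)) = 48*(5 - 28) = 48*(-23) = -1104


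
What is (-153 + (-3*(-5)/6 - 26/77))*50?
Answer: -580725/77 ≈ -7541.9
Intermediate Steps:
(-153 + (-3*(-5)/6 - 26/77))*50 = (-153 + (15*(⅙) - 26*1/77))*50 = (-153 + (5/2 - 26/77))*50 = (-153 + 333/154)*50 = -23229/154*50 = -580725/77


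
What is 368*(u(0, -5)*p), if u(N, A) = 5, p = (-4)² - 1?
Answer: 27600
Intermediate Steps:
p = 15 (p = 16 - 1 = 15)
368*(u(0, -5)*p) = 368*(5*15) = 368*75 = 27600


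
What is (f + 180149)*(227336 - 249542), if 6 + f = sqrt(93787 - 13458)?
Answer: -4000255458 - 22206*sqrt(80329) ≈ -4.0065e+9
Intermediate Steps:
f = -6 + sqrt(80329) (f = -6 + sqrt(93787 - 13458) = -6 + sqrt(80329) ≈ 277.42)
(f + 180149)*(227336 - 249542) = ((-6 + sqrt(80329)) + 180149)*(227336 - 249542) = (180143 + sqrt(80329))*(-22206) = -4000255458 - 22206*sqrt(80329)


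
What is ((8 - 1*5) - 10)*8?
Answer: -56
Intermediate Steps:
((8 - 1*5) - 10)*8 = ((8 - 5) - 10)*8 = (3 - 10)*8 = -7*8 = -56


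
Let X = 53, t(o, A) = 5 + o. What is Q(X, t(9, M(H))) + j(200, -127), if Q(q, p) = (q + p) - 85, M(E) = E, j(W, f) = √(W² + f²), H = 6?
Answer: -18 + 37*√41 ≈ 218.92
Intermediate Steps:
Q(q, p) = -85 + p + q (Q(q, p) = (p + q) - 85 = -85 + p + q)
Q(X, t(9, M(H))) + j(200, -127) = (-85 + (5 + 9) + 53) + √(200² + (-127)²) = (-85 + 14 + 53) + √(40000 + 16129) = -18 + √56129 = -18 + 37*√41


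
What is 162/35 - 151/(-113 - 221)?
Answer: 59393/11690 ≈ 5.0807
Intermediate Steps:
162/35 - 151/(-113 - 221) = 162*(1/35) - 151/(-334) = 162/35 - 151*(-1/334) = 162/35 + 151/334 = 59393/11690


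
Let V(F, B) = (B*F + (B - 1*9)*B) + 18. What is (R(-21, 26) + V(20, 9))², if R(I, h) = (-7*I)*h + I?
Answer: 15992001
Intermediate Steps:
R(I, h) = I - 7*I*h (R(I, h) = -7*I*h + I = I - 7*I*h)
V(F, B) = 18 + B*F + B*(-9 + B) (V(F, B) = (B*F + (B - 9)*B) + 18 = (B*F + (-9 + B)*B) + 18 = (B*F + B*(-9 + B)) + 18 = 18 + B*F + B*(-9 + B))
(R(-21, 26) + V(20, 9))² = (-21*(1 - 7*26) + (18 + 9² - 9*9 + 9*20))² = (-21*(1 - 182) + (18 + 81 - 81 + 180))² = (-21*(-181) + 198)² = (3801 + 198)² = 3999² = 15992001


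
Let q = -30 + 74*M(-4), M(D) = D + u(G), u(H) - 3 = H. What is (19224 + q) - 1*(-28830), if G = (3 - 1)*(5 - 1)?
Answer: 48542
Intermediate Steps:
G = 8 (G = 2*4 = 8)
u(H) = 3 + H
M(D) = 11 + D (M(D) = D + (3 + 8) = D + 11 = 11 + D)
q = 488 (q = -30 + 74*(11 - 4) = -30 + 74*7 = -30 + 518 = 488)
(19224 + q) - 1*(-28830) = (19224 + 488) - 1*(-28830) = 19712 + 28830 = 48542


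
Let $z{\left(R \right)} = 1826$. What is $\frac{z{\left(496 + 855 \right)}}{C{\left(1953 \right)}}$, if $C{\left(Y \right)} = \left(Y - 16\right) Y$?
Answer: $\frac{1826}{3782961} \approx 0.00048269$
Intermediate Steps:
$C{\left(Y \right)} = Y \left(-16 + Y\right)$ ($C{\left(Y \right)} = \left(-16 + Y\right) Y = Y \left(-16 + Y\right)$)
$\frac{z{\left(496 + 855 \right)}}{C{\left(1953 \right)}} = \frac{1826}{1953 \left(-16 + 1953\right)} = \frac{1826}{1953 \cdot 1937} = \frac{1826}{3782961}$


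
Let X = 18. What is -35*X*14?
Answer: -8820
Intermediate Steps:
-35*X*14 = -35*18*14 = -630*14 = -8820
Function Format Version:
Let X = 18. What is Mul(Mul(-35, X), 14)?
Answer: -8820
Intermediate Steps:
Mul(Mul(-35, X), 14) = Mul(Mul(-35, 18), 14) = Mul(-630, 14) = -8820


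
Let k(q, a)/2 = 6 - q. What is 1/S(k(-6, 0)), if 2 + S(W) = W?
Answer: 1/22 ≈ 0.045455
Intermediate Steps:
k(q, a) = 12 - 2*q (k(q, a) = 2*(6 - q) = 12 - 2*q)
S(W) = -2 + W
1/S(k(-6, 0)) = 1/(-2 + (12 - 2*(-6))) = 1/(-2 + (12 + 12)) = 1/(-2 + 24) = 1/22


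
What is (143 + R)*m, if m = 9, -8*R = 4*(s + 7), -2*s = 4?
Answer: 2529/2 ≈ 1264.5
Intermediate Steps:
s = -2 (s = -1/2*4 = -2)
R = -5/2 (R = -(-2 + 7)/2 = -5/2 ≈ -2.5000)
(143 + R)*m = (143 - 5/2)*9 = (281/2)*9 = 2529/2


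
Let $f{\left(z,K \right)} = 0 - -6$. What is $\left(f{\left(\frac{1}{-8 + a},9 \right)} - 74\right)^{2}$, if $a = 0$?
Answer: $4624$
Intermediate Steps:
$f{\left(z,K \right)} = 6$ ($f{\left(z,K \right)} = 0 + 6 = 6$)
$\left(f{\left(\frac{1}{-8 + a},9 \right)} - 74\right)^{2} = \left(6 - 74\right)^{2} = \left(-68\right)^{2} = 4624$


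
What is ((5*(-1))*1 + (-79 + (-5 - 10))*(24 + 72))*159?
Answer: -1435611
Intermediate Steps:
((5*(-1))*1 + (-79 + (-5 - 10))*(24 + 72))*159 = (-5*1 + (-79 - 15)*96)*159 = (-5 - 94*96)*159 = (-5 - 9024)*159 = -9029*159 = -1435611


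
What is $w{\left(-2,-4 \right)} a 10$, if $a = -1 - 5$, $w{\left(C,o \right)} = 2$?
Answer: $-120$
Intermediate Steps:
$a = -6$
$w{\left(-2,-4 \right)} a 10 = 2 \left(-6\right) 10 = \left(-12\right) 10 = -120$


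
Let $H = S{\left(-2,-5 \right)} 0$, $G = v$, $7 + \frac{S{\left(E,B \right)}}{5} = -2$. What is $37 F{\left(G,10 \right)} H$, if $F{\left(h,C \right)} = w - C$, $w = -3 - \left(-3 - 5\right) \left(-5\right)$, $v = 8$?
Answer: $0$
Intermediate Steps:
$S{\left(E,B \right)} = -45$ ($S{\left(E,B \right)} = -35 + 5 \left(-2\right) = -35 - 10 = -45$)
$G = 8$
$H = 0$ ($H = \left(-45\right) 0 = 0$)
$w = -43$ ($w = -3 - \left(-8\right) \left(-5\right) = -3 - 40 = -43$)
$F{\left(h,C \right)} = -43 - C$
$37 F{\left(G,10 \right)} H = 37 \left(-43 - 10\right) 0 = 37 \left(-53\right) 0 = \left(-1961\right) 0 = 0$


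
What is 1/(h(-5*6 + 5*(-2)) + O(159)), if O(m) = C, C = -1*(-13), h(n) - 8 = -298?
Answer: -1/277 ≈ -0.0036101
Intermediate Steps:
h(n) = -290 (h(n) = 8 - 298 = -290)
C = 13
O(m) = 13
1/(h(-5*6 + 5*(-2)) + O(159)) = 1/(-290 + 13) = 1/(-277) = -1/277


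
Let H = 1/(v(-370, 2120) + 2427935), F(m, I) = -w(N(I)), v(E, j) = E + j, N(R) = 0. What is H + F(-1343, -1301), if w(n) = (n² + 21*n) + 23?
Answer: -55882754/2429685 ≈ -23.000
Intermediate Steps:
w(n) = 23 + n² + 21*n
F(m, I) = -23 (F(m, I) = -(23 + 0² + 21*0) = -(23 + 0 + 0) = -1*23 = -23)
H = 1/2429685 (H = 1/((-370 + 2120) + 2427935) = 1/(1750 + 2427935) = 1/2429685 ≈ 4.1158e-7)
H + F(-1343, -1301) = 1/2429685 - 23 = -55882754/2429685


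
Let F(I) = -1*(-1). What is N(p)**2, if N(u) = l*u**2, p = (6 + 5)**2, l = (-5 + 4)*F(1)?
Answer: 214358881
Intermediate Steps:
F(I) = 1
l = -1 (l = (-5 + 4)*1 = -1*1 = -1)
p = 121 (p = 11**2 = 121)
N(u) = -u**2
N(p)**2 = (-1*121**2)**2 = (-1*14641)**2 = (-14641)**2 = 214358881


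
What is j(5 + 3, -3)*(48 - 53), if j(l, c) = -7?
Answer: 35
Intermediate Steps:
j(5 + 3, -3)*(48 - 53) = -7*(48 - 53) = -7*(-5) = 35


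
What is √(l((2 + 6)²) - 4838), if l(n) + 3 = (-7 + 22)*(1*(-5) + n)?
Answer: 2*I*√989 ≈ 62.897*I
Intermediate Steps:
l(n) = -78 + 15*n (l(n) = -3 + (-7 + 22)*(1*(-5) + n) = -3 + 15*(-5 + n) = -3 + (-75 + 15*n) = -78 + 15*n)
√(l((2 + 6)²) - 4838) = √((-78 + 15*(2 + 6)²) - 4838) = √((-78 + 15*8²) - 4838) = √((-78 + 15*64) - 4838) = √((-78 + 960) - 4838) = √(882 - 4838) = √(-3956) = 2*I*√989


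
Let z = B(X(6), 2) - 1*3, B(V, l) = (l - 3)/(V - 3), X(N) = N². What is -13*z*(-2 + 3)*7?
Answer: 9100/33 ≈ 275.76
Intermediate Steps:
B(V, l) = (-3 + l)/(-3 + V)
z = -100/33 (z = (-3 + 2)/(-3 + 6²) - 1*3 = -1/(-3 + 36) - 3 = -1/33 - 3 = -100/33 ≈ -3.0303)
-13*z*(-2 + 3)*7 = -(-1300)*(-2 + 3)/33*7 = -(-1300)/33*7 = -13*(-100/33)*7 = (1300/33)*7 = 9100/33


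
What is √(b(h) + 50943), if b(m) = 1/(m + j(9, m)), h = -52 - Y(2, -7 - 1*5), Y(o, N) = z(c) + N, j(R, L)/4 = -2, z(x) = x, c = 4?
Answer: √34437455/26 ≈ 225.71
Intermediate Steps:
j(R, L) = -8 (j(R, L) = 4*(-2) = -8)
Y(o, N) = 4 + N
h = -44 (h = -52 - (4 + (-7 - 1*5)) = -52 - (4 + (-7 - 5)) = -52 - (4 - 12) = -52 - 1*(-8) = -52 + 8 = -44)
b(m) = 1/(-8 + m) (b(m) = 1/(m - 8) = 1/(-8 + m))
√(b(h) + 50943) = √(1/(-8 - 44) + 50943) = √(1/(-52) + 50943) = √(-1/52 + 50943) = √(2649035/52) = √34437455/26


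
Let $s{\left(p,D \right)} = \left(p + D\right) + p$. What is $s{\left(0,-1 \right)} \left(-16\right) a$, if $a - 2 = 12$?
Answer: $224$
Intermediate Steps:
$a = 14$ ($a = 2 + 12 = 14$)
$s{\left(p,D \right)} = D + 2 p$ ($s{\left(p,D \right)} = \left(D + p\right) + p = D + 2 p$)
$s{\left(0,-1 \right)} \left(-16\right) a = \left(-1 + 2 \cdot 0\right) \left(-16\right) 14 = \left(-1 + 0\right) \left(-16\right) 14 = \left(-1\right) \left(-16\right) 14 = 16 \cdot 14 = 224$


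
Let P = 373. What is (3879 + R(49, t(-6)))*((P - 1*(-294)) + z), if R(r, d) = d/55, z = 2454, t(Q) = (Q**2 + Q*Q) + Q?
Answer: 60550521/5 ≈ 1.2110e+7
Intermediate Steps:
t(Q) = Q + 2*Q**2 (t(Q) = (Q**2 + Q**2) + Q = 2*Q**2 + Q = Q + 2*Q**2)
R(r, d) = d/55 (R(r, d) = d*(1/55) = d/55)
(3879 + R(49, t(-6)))*((P - 1*(-294)) + z) = (3879 + (-6*(1 + 2*(-6)))/55)*((373 - 1*(-294)) + 2454) = (3879 + (-6*(1 - 12))/55)*((373 + 294) + 2454) = (3879 + (-6*(-11))/55)*(667 + 2454) = (3879 + (1/55)*66)*3121 = (3879 + 6/5)*3121 = (19401/5)*3121 = 60550521/5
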